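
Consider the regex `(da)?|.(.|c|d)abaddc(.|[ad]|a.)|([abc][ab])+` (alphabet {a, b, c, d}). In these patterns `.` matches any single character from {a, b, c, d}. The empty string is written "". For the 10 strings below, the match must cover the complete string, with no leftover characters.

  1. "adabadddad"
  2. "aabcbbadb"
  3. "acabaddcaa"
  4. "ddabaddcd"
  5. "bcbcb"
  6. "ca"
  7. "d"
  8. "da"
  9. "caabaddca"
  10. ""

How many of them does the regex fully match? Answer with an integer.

6

1 → no match
2 → no match
3 → match
4 → match
5 → no match
6 → match
7 → no match
8 → match
9 → match
10 → match
Total matched: 6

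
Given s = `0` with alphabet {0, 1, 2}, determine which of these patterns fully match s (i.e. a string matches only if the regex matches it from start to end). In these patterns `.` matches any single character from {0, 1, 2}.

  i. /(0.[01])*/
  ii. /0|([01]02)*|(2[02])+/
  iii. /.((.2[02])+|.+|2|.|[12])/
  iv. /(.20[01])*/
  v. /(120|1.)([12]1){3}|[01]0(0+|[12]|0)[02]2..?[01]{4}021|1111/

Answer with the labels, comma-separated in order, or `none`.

ii

i → no match
ii → match
iii → no match
iv → no match
v → no match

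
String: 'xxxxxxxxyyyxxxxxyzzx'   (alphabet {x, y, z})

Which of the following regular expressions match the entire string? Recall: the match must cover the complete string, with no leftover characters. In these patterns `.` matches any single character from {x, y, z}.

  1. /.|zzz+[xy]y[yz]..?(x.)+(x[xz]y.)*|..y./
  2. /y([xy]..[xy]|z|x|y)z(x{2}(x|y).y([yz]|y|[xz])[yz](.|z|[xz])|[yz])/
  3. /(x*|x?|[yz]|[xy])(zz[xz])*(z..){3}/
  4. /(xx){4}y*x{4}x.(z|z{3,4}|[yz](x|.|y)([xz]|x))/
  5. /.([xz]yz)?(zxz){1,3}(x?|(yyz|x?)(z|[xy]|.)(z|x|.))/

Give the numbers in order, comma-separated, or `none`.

4

1 → no match
2 → no match — must start with 'y'
3 → no match
4 → match
5 → no match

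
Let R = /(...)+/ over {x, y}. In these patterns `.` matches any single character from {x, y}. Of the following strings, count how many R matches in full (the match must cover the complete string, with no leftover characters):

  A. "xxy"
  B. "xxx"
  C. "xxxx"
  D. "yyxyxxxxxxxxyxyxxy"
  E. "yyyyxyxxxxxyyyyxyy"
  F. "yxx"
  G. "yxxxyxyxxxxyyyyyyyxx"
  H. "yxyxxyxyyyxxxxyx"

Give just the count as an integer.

A → match
B → match
C → no match
D → match
E → match
F → match
G → no match
H → no match
Total matched: 5

5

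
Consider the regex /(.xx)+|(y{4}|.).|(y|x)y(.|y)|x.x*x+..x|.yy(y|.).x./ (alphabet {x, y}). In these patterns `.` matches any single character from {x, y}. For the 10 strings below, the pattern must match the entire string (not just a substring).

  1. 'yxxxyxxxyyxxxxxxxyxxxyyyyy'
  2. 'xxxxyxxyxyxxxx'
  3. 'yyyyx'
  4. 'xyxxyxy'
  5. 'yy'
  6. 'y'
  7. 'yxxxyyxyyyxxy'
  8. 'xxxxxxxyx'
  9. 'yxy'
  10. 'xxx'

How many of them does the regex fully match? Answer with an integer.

4

1 → no match
2 → no match
3. 'yyyyx' → match
4. 'xyxxyxy' → no match
5. 'yy' → match
6. 'y' → no match
7 → no match
8. 'xxxxxxxyx' → match
9. 'yxy' → no match
10. 'xxx' → match
Total matched: 4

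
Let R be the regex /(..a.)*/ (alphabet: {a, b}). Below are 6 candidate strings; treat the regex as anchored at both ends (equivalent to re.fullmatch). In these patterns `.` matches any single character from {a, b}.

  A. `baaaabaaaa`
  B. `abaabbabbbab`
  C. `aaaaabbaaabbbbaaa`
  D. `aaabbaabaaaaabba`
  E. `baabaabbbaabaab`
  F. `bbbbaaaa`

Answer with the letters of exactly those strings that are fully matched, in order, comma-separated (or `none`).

B

A. `baaaabaaaa` → no match
B. `abaabbabbbab` → match
C → no match
D → no match
E → no match
F. `bbbbaaaa` → no match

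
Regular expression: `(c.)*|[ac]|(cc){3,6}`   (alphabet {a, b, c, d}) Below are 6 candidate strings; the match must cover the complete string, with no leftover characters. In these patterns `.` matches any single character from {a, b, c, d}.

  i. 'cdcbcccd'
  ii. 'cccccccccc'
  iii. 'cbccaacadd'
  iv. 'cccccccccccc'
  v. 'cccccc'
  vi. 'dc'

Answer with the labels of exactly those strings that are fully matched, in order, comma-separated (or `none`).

i → match
ii → match
iii → no match
iv → match
v → match
vi → no match

i, ii, iv, v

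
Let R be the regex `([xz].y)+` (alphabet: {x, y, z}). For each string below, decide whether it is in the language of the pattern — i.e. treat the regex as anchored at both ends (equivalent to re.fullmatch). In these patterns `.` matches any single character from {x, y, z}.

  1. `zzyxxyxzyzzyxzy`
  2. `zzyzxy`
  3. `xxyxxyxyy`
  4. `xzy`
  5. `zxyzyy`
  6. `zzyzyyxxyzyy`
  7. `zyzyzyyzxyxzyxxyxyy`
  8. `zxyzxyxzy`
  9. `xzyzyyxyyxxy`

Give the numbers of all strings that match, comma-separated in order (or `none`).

1, 2, 3, 4, 5, 6, 8, 9

1 → match
2 → match
3 → match
4 → match
5 → match
6 → match
7 → no match
8 → match
9 → match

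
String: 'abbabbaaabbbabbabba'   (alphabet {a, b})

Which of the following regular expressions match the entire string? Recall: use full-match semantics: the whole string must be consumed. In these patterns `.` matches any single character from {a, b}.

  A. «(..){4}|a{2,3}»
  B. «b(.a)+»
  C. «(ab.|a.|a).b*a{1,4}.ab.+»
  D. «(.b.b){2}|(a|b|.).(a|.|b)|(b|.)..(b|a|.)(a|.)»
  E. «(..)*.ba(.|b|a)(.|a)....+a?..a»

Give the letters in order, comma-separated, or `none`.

C, E

A → no match
B → no match — must start with 'b'
C → match
D → no match
E → match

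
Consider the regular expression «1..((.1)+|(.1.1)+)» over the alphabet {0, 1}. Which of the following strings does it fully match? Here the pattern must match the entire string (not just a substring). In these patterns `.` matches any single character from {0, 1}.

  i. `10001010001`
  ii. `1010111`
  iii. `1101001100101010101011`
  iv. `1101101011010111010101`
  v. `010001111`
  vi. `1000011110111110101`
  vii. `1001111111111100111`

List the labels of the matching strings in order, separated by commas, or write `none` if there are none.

i → no match
ii → match
iii → no match
iv → no match
v → no match — must start with `1`
vi → no match
vii → no match

ii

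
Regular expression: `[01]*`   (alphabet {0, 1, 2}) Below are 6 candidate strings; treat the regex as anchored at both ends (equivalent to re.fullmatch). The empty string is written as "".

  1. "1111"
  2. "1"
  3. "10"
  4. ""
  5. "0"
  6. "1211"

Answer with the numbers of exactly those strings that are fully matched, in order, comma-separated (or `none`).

1 → match
2 → match
3 → match
4 → match
5 → match
6 → no match

1, 2, 3, 4, 5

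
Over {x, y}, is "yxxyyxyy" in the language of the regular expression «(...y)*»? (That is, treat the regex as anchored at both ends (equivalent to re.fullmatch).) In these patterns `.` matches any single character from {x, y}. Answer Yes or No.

Yes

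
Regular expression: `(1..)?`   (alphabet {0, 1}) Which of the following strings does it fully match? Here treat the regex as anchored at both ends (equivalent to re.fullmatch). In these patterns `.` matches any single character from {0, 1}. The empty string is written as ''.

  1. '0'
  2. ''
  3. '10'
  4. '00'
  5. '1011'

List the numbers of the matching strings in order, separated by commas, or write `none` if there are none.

1 → no match
2 → match
3 → no match
4 → no match
5 → no match

2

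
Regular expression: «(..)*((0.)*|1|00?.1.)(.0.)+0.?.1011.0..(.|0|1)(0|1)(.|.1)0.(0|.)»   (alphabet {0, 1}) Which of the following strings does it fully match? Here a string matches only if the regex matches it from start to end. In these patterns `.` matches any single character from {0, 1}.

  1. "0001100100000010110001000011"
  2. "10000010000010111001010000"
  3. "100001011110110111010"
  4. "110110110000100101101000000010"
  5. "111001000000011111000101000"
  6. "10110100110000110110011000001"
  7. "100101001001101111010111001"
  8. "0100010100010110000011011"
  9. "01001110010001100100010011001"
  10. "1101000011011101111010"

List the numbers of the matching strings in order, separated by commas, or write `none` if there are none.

1, 2, 6, 8

1 → match
2 → match
3 → no match
4 → no match
5 → no match
6 → match
7 → no match
8 → match
9 → no match
10 → no match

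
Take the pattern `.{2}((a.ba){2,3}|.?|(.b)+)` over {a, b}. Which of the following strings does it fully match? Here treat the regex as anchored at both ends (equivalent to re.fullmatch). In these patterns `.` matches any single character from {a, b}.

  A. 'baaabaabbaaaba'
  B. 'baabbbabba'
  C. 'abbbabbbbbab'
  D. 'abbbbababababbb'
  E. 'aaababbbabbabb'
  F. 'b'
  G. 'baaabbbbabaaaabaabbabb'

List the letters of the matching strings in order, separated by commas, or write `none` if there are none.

A, C

A → match
B → no match
C → match
D → no match
E → no match
F → no match
G → no match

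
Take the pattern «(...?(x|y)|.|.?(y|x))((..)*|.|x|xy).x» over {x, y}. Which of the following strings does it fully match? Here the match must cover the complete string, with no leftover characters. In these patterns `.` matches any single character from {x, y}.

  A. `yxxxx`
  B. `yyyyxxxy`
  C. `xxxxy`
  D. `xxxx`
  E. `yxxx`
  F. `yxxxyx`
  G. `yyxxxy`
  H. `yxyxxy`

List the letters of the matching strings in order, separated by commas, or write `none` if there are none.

A, D, E, F

A → match
B → no match — must end with `x`
C → no match — must end with `x`
D → match
E → match
F → match
G → no match — must end with `x`
H → no match — must end with `x`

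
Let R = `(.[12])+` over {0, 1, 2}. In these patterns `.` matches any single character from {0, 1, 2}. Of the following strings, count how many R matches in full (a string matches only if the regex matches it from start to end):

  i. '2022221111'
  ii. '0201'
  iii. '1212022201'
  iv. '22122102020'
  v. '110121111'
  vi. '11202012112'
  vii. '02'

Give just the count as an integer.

3

i → no match
ii → match
iii → match
iv → no match
v → no match
vi → no match
vii → match
Total matched: 3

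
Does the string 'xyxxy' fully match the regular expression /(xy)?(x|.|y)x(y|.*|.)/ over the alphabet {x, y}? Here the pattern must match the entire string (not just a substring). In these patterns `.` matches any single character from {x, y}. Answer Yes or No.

Yes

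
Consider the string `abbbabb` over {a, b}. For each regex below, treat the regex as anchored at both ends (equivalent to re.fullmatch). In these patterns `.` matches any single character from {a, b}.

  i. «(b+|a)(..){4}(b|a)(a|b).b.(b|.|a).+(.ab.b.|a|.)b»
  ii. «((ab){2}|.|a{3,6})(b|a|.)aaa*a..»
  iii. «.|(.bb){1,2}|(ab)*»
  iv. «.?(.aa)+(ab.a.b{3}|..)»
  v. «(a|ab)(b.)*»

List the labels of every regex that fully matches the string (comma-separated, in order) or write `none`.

i → no match
ii → no match
iii → no match
iv → no match
v → match

v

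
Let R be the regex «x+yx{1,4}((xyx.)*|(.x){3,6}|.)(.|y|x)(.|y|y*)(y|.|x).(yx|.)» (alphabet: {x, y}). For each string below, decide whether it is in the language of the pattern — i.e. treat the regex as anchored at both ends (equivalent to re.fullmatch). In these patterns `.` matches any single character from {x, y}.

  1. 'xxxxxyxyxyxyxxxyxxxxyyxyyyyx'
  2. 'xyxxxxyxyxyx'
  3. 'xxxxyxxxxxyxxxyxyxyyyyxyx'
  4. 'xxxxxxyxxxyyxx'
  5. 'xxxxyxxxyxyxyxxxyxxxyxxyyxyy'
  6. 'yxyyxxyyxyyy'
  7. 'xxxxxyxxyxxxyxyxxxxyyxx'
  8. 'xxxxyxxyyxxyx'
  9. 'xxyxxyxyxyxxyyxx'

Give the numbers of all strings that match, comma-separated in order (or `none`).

1 → no match
2 → match
3 → match
4 → match
5 → match
6 → no match — must start with 'x'
7 → match
8 → match
9 → match

2, 3, 4, 5, 7, 8, 9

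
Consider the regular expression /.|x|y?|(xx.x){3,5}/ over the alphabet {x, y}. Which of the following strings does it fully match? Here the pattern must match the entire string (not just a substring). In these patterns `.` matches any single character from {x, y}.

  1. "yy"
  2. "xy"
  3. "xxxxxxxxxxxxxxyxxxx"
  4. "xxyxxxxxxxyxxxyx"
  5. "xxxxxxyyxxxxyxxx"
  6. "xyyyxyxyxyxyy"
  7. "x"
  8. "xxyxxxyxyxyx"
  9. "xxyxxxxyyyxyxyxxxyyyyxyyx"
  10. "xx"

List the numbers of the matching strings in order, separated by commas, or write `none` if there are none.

1 → no match
2 → no match
3 → no match
4 → match
5 → no match
6 → no match
7 → match
8 → no match
9 → no match
10 → no match

4, 7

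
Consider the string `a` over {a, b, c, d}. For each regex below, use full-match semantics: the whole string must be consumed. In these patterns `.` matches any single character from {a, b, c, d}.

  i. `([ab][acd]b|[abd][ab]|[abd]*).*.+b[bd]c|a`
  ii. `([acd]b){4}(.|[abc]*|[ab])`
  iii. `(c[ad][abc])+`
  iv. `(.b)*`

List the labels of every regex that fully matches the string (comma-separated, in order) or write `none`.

i

i → match
ii → no match
iii → no match — must start with `c`
iv → no match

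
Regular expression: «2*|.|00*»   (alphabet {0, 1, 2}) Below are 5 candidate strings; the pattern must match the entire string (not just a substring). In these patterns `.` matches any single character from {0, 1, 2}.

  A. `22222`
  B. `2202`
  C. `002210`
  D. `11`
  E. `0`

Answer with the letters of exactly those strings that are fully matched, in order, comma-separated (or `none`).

A → match
B → no match
C → no match
D → no match
E → match

A, E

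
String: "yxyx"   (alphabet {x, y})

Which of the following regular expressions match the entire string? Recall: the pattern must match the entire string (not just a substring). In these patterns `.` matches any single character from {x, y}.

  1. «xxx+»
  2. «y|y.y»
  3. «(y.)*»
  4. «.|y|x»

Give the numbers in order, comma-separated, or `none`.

3

1 → no match — must start with "xxx"
2 → no match — must end with "y"
3 → match
4 → no match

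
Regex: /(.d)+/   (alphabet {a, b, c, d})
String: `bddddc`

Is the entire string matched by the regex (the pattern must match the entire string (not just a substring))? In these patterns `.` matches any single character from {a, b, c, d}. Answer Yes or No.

No

Every match must end with `d`, but `bddddc` does not.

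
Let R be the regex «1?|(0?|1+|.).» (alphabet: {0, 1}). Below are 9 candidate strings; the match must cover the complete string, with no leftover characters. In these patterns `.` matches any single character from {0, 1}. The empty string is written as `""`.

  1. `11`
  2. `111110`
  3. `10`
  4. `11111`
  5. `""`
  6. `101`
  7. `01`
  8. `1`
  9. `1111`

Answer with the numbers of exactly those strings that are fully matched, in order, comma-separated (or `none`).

1 → match
2 → match
3 → match
4 → match
5 → match
6 → no match
7 → match
8 → match
9 → match

1, 2, 3, 4, 5, 7, 8, 9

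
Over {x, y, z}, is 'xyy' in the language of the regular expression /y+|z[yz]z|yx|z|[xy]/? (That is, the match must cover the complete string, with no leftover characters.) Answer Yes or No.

No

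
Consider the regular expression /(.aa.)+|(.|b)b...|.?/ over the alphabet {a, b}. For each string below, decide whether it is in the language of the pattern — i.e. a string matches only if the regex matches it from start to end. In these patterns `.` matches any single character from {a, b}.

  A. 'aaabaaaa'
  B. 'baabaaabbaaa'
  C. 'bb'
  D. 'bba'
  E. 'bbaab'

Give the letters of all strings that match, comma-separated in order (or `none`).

A → match
B → match
C → no match
D → no match
E → match

A, B, E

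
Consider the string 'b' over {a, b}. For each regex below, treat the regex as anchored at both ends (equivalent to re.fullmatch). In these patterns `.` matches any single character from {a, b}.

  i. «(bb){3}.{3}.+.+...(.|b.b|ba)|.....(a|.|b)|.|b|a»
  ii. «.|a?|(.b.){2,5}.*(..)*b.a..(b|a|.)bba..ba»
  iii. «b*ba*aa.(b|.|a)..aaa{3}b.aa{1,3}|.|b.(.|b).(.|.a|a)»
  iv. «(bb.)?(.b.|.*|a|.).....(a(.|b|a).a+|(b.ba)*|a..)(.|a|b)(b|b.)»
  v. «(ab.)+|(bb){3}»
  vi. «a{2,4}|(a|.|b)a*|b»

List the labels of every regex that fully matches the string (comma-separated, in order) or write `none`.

i, ii, iii, vi

i → match
ii → match
iii → match
iv → no match
v → no match
vi → match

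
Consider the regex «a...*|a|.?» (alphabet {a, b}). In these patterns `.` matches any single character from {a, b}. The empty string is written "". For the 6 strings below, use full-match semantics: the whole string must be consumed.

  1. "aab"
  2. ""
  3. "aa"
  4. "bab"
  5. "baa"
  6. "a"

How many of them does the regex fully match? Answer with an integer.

1. "aab" → match
2. "" → match
3. "aa" → no match
4. "bab" → no match
5. "baa" → no match
6. "a" → match
Total matched: 3

3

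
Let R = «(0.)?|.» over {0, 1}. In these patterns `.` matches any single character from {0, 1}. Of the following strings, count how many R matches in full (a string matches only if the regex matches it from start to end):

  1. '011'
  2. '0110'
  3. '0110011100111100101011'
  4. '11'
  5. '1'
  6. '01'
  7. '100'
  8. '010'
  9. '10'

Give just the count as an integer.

2

1 → no match
2 → no match
3 → no match
4 → no match
5 → match
6 → match
7 → no match
8 → no match
9 → no match
Total matched: 2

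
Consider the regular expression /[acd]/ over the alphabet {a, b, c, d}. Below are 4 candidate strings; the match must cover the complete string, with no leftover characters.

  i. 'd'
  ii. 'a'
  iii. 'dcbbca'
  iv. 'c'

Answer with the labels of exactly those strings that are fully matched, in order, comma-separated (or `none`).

i. 'd' → match
ii. 'a' → match
iii. 'dcbbca' → no match
iv. 'c' → match

i, ii, iv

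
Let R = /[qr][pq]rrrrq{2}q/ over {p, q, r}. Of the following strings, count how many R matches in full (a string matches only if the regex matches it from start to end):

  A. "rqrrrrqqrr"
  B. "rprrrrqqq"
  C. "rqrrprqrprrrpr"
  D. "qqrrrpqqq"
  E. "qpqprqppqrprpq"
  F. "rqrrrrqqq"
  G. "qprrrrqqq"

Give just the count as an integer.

A → no match — must end with "qq"
B → match
C → no match — must end with "qq"
D → no match
E → no match — must end with "qq"
F → match
G → match
Total matched: 3

3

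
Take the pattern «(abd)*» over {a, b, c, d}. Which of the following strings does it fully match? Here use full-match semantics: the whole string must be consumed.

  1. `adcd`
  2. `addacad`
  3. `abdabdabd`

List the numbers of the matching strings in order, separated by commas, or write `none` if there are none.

3

1. `adcd` → no match
2. `addacad` → no match
3. `abdabdabd` → match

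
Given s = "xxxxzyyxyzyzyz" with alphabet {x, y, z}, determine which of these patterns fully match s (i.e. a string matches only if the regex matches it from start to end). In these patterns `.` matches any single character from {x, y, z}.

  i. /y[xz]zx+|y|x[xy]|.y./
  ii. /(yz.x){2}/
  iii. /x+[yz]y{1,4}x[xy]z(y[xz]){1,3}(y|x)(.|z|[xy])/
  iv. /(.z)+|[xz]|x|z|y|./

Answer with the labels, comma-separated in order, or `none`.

iii

i → no match
ii → no match — must start with "yz"
iii → match
iv → no match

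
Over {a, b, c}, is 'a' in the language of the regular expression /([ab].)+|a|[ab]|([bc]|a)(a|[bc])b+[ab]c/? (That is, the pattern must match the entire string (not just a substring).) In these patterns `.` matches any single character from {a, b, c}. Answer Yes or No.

Yes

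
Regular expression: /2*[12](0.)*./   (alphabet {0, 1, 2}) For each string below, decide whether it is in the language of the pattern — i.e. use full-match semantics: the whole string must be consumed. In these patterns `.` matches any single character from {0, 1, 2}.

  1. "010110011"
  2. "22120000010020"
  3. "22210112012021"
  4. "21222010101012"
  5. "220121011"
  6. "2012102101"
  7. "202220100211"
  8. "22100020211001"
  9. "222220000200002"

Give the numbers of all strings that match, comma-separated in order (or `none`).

none

1 → no match
2 → no match
3 → no match
4 → no match
5 → no match
6 → no match
7 → no match
8 → no match
9 → no match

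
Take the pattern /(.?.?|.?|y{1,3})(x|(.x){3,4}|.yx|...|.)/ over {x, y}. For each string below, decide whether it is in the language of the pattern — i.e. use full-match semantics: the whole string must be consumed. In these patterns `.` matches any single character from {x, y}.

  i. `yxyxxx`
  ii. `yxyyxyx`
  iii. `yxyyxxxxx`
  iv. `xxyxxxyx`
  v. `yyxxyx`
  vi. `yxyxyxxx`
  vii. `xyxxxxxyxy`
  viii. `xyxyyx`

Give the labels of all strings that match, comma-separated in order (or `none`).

i, iv, vi

i → match
ii → no match
iii → no match
iv → match
v → no match
vi → match
vii → no match
viii → no match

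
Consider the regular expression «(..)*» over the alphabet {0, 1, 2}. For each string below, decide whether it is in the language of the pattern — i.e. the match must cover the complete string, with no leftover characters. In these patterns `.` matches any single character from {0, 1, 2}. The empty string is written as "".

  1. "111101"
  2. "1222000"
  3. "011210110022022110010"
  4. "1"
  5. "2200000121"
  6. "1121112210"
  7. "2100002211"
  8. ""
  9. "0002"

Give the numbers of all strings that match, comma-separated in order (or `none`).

1, 5, 6, 7, 8, 9

1 → match
2 → no match
3 → no match
4 → no match
5 → match
6 → match
7 → match
8 → match
9 → match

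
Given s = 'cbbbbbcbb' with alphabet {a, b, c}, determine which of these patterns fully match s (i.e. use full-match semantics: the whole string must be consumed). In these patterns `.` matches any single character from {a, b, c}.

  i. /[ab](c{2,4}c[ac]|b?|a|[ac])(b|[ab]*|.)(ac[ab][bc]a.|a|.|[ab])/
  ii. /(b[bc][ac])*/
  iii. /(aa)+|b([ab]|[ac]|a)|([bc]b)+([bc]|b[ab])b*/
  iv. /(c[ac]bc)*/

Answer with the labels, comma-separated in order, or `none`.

i → no match
ii → no match
iii → match
iv → no match

iii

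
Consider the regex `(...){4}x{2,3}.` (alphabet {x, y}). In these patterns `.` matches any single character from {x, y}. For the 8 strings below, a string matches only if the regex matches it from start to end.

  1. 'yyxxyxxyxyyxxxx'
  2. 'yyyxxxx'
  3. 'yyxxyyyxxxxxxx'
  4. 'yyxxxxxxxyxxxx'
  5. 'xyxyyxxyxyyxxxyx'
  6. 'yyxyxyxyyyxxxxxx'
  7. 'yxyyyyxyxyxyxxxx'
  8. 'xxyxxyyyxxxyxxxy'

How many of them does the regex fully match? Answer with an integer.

1 → match
2 → no match
3 → no match
4 → no match
5 → no match
6 → match
7 → match
8 → match
Total matched: 4

4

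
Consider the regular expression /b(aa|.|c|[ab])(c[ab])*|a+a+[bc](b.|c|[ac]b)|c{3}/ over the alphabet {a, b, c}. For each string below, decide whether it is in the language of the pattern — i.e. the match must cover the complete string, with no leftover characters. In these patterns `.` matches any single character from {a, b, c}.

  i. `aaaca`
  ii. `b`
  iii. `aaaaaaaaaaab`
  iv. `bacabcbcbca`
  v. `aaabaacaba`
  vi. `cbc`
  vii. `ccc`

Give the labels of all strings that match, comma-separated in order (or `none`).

vii

i → no match
ii → no match
iii → no match
iv → no match
v → no match
vi → no match
vii → match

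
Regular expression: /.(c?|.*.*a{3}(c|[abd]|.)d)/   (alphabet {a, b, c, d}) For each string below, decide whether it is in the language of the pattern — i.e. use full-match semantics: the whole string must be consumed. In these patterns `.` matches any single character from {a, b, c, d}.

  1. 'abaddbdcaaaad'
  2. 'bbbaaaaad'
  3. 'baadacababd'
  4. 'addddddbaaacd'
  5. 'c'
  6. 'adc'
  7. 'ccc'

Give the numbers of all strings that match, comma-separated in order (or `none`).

1 → match
2 → match
3 → no match
4 → match
5 → match
6 → no match
7 → no match

1, 2, 4, 5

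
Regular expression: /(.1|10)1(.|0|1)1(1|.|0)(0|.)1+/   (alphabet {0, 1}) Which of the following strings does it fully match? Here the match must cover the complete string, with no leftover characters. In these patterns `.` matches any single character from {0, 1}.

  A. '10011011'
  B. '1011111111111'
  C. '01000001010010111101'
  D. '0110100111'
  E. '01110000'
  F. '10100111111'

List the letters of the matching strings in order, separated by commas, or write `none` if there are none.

A. '10011011' → no match
B → match
C → no match
D. '0110100111' → match
E. '01110000' → no match — must end with '1'
F. '10100111111' → no match

B, D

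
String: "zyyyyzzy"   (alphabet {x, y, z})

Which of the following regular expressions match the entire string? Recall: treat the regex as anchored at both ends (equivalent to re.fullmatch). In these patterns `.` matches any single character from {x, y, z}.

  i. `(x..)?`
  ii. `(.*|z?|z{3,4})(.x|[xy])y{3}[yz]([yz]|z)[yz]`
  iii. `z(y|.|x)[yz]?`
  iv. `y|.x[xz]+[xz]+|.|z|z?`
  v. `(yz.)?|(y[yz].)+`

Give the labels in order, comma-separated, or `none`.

ii

i → no match
ii → match
iii → no match
iv → no match
v → no match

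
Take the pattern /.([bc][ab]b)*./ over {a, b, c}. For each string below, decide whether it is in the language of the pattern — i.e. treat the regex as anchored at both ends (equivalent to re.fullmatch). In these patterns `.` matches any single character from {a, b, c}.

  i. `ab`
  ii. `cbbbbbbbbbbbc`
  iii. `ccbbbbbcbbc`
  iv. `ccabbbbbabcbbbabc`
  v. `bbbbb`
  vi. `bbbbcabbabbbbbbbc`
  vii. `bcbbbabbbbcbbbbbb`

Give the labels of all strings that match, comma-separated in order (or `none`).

i. `ab` → match
ii → no match
iii. `ccbbbbbcbbc` → match
iv → match
v. `bbbbb` → match
vi → match
vii → match

i, iii, iv, v, vi, vii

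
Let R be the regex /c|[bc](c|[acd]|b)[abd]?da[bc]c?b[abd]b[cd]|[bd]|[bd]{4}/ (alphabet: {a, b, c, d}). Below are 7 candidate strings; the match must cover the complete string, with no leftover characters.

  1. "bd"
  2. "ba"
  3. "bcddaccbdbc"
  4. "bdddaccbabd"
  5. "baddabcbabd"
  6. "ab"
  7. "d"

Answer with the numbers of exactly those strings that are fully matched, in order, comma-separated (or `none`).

3, 4, 5, 7

1. "bd" → no match
2. "ba" → no match
3. "bcddaccbdbc" → match
4. "bdddaccbabd" → match
5. "baddabcbabd" → match
6. "ab" → no match
7. "d" → match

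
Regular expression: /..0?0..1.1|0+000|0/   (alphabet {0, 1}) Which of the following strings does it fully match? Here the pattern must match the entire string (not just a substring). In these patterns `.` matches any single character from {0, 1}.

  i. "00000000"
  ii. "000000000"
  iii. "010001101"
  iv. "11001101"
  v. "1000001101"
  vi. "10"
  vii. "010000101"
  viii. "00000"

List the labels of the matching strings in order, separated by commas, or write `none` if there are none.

i, ii, iii, iv, vii, viii

i → match
ii → match
iii → match
iv → match
v → no match
vi → no match
vii → match
viii → match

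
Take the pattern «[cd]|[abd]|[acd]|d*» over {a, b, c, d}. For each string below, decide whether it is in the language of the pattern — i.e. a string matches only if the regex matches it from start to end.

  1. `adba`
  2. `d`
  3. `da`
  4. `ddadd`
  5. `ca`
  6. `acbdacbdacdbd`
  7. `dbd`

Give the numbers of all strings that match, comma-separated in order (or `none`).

1 → no match
2 → match
3 → no match
4 → no match
5 → no match
6 → no match
7 → no match

2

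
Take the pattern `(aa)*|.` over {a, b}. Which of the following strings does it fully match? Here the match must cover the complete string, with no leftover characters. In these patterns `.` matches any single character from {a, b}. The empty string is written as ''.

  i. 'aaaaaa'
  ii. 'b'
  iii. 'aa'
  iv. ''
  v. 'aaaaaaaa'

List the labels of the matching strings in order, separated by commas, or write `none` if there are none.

i, ii, iii, iv, v

i → match
ii → match
iii → match
iv → match
v → match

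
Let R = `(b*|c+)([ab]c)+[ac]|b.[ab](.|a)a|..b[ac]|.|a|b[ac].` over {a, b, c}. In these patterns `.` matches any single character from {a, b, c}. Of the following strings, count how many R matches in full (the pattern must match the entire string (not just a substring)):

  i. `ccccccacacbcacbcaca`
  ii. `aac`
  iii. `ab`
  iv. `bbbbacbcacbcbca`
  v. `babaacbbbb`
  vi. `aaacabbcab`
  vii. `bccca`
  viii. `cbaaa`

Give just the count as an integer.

i → match
ii → no match
iii → no match
iv → match
v → no match
vi → no match
vii → no match
viii → no match
Total matched: 2

2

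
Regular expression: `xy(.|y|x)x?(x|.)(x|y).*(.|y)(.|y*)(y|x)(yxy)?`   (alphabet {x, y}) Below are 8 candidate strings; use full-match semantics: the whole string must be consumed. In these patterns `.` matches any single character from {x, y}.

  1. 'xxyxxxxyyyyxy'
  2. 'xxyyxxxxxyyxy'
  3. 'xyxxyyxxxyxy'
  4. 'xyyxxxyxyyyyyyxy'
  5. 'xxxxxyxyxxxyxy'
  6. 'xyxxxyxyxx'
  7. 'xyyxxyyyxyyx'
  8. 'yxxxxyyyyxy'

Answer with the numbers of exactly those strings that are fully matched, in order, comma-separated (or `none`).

1 → no match — must start with 'xy'
2 → no match — must start with 'xy'
3. 'xyxxyyxxxyxy' → match
4 → match
5 → no match — must start with 'xy'
6. 'xyxxxyxyxx' → match
7. 'xyyxxyyyxyyx' → match
8. 'yxxxxyyyyxy' → no match — must start with 'xy'

3, 4, 6, 7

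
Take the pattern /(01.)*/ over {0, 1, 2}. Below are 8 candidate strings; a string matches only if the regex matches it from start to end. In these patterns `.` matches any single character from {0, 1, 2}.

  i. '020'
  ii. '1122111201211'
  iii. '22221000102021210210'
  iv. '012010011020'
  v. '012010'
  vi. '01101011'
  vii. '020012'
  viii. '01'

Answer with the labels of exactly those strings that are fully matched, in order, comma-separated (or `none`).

v

i → no match
ii → no match
iii → no match
iv → no match
v → match
vi → no match
vii → no match
viii → no match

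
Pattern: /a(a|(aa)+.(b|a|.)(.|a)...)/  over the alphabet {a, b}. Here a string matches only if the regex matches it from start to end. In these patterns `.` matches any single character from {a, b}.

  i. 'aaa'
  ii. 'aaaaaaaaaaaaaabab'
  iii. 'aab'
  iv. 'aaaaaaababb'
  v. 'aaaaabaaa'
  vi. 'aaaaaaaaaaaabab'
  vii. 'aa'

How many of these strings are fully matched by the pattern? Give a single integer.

i. 'aaa' → no match
ii → match
iii. 'aab' → no match
iv. 'aaaaaaababb' → match
v. 'aaaaabaaa' → match
vi → match
vii. 'aa' → match
Total matched: 5

5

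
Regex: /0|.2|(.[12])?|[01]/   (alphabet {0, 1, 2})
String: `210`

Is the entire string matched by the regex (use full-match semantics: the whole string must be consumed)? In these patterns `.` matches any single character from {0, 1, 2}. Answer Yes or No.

No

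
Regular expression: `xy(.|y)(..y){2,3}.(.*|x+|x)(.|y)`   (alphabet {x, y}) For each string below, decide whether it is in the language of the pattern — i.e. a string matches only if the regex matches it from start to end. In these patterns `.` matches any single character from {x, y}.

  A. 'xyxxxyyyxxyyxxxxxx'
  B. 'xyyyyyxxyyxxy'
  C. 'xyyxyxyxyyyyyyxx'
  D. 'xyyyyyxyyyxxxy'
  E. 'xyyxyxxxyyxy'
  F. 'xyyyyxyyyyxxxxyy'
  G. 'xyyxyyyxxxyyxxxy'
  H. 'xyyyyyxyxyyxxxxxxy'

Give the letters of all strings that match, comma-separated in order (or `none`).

B, D

A → no match
B → match
C → no match
D → match
E → no match
F → no match
G → no match
H → no match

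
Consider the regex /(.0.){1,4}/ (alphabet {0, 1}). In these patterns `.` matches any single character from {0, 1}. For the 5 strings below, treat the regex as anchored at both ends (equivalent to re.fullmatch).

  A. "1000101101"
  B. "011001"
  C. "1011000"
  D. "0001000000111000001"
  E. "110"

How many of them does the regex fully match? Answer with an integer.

0

A → no match
B → no match
C → no match
D → no match
E → no match
Total matched: 0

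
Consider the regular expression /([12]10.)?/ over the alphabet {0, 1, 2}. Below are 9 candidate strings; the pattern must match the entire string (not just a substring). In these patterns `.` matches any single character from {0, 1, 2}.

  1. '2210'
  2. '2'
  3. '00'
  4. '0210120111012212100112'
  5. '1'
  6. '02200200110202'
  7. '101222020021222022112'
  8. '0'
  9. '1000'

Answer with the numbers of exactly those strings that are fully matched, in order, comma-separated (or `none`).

none

1 → no match
2 → no match
3 → no match
4 → no match
5 → no match
6 → no match
7 → no match
8 → no match
9 → no match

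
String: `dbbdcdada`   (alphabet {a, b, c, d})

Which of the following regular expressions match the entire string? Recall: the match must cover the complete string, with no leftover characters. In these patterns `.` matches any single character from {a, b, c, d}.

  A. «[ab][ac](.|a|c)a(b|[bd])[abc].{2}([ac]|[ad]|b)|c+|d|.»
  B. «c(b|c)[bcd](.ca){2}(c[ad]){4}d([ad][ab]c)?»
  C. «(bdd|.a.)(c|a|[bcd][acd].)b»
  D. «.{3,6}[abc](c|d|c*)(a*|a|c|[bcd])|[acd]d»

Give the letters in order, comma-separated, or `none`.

D

A → no match
B → no match — must start with `c`
C → no match — must end with `b`
D → match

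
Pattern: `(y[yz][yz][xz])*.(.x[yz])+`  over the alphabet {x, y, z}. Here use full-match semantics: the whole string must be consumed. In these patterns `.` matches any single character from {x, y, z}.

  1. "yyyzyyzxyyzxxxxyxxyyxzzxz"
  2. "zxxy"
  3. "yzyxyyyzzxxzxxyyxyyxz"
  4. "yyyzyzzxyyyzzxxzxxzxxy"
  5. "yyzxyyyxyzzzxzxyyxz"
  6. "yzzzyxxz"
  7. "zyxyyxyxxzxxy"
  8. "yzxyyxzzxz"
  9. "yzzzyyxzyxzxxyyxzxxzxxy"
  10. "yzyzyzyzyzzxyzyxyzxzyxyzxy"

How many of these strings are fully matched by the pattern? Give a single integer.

1 → match
2. "zxxy" → match
3 → match
4 → match
5 → match
6. "yzzzyxxz" → match
7 → match
8. "yzxyyxzzxz" → match
9 → match
10 → match
Total matched: 10

10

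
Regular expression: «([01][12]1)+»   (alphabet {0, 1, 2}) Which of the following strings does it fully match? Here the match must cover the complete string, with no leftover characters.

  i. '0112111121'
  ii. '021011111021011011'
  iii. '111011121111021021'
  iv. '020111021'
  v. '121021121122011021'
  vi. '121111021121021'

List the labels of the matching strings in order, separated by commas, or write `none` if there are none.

ii, iii, vi

i → no match
ii → match
iii → match
iv → no match
v → no match
vi → match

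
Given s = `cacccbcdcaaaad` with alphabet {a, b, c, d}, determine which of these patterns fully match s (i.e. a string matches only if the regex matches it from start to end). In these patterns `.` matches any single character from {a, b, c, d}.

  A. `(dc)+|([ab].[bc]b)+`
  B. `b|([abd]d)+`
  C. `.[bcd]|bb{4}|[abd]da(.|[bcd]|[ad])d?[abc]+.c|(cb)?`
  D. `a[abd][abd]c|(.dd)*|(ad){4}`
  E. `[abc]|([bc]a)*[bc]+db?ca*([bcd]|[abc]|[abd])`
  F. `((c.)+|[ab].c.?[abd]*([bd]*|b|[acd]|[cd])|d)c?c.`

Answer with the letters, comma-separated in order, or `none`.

E

A → no match
B → no match
C → no match
D → no match
E → match
F → no match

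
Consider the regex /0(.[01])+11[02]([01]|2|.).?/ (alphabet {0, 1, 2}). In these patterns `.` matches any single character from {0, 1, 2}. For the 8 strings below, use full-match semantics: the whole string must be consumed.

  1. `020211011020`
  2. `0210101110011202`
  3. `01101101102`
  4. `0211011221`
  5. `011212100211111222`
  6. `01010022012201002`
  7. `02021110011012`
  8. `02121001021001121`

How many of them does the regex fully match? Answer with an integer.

1. `020211011020` → match
2 → match
3. `01101101102` → match
4. `0211011221` → match
5 → match
6 → no match
7 → match
8 → match
Total matched: 7

7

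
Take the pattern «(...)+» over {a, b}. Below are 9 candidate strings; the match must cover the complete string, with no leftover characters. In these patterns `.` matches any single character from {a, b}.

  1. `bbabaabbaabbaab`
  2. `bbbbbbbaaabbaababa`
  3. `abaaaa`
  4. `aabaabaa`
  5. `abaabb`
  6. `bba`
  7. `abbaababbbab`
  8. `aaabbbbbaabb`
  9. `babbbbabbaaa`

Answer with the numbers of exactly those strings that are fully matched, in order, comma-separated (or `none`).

1 → match
2 → match
3 → match
4 → no match
5 → match
6 → match
7 → match
8 → match
9 → match

1, 2, 3, 5, 6, 7, 8, 9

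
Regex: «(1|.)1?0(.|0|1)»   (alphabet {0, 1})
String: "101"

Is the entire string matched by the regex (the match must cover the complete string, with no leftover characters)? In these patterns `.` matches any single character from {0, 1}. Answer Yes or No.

Yes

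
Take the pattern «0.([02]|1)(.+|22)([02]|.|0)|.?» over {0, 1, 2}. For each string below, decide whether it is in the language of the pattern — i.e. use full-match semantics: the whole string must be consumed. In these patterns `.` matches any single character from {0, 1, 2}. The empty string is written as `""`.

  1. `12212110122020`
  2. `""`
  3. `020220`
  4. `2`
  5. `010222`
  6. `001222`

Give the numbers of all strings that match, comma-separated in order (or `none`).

1 → no match
2 → match
3 → match
4 → match
5 → match
6 → match

2, 3, 4, 5, 6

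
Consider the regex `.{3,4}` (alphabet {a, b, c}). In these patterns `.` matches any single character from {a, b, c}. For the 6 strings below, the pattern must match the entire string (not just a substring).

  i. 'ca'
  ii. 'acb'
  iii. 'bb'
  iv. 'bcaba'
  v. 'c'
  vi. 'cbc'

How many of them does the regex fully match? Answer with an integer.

i → no match
ii → match
iii → no match
iv → no match
v → no match
vi → match
Total matched: 2

2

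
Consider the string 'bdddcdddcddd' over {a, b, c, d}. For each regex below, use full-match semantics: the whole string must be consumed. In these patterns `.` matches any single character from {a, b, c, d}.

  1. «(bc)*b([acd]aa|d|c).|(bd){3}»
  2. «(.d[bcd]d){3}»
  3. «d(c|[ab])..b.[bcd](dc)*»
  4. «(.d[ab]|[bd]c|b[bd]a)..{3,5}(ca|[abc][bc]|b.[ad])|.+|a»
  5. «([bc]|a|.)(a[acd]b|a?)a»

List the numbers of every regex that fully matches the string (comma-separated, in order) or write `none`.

1 → no match
2 → match
3 → no match — must start with 'd'
4 → match
5 → no match — must end with 'a'

2, 4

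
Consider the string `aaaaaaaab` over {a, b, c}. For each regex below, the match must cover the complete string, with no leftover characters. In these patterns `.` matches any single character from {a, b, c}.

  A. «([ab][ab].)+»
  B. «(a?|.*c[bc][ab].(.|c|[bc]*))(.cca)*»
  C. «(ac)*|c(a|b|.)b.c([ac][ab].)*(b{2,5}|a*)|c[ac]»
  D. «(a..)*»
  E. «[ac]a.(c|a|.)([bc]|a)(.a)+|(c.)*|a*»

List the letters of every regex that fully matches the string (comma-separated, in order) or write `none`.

A, D

A → match
B → no match
C → no match
D → match
E → no match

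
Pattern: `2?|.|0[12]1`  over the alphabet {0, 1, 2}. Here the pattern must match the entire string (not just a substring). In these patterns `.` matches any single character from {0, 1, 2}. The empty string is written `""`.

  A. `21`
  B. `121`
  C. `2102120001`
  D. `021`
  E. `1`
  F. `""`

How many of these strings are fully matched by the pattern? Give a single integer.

A → no match
B → no match
C → no match
D → match
E → match
F → match
Total matched: 3

3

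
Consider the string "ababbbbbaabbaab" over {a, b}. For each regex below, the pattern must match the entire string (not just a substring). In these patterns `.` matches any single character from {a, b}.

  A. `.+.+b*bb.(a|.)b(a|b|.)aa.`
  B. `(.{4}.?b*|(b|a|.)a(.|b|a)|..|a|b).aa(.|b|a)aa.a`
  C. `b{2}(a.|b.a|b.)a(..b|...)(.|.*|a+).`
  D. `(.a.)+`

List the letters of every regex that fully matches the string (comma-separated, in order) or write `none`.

A → match
B → no match — must end with "a"
C → no match — must start with "b"
D → no match

A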